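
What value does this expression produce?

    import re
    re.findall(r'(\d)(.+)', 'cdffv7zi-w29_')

`findall` packs the 2 group values into a tuple for every match.

[('7', 'zi-w29_')]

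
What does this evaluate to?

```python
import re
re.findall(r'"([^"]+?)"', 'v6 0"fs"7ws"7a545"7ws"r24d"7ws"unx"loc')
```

['fs', '7a545', 'r24d', 'unx']

`findall` collects group 1 from each match (4 total).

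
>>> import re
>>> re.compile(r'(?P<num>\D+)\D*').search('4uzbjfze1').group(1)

The match spans [1:8] → 'uzbjfze'.
Captured: group 1 = 'uzbjfze'.

'uzbjfze'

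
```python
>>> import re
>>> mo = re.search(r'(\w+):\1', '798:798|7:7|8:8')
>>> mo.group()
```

'798:798'

`\1` is not a pattern — it's the concrete string captured by group 1, re-applied verbatim.
`re.search` scans for the first position where the pattern succeeds.
The match spans [0:7] → '798:798'.
Captured: group 1 = '798'.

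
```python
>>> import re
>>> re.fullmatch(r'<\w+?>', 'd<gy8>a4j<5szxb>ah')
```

None

`re.fullmatch` is like wrapping the pattern in `^…$` (in single-line mode).
Here the pattern can't cover the whole string, so the call returns None.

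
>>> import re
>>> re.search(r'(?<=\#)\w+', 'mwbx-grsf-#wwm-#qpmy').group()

Because the assertion is zero-width, the text it checks is not consumed and won't appear in the result.
Unlike `match`, `search` isn't anchored — it looks for the pattern anywhere in the string.
The match spans [11:14] → 'wwm'.

'wwm'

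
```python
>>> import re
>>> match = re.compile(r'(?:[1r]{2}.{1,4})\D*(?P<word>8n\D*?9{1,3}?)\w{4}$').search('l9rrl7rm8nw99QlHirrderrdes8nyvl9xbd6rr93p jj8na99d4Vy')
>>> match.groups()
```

The match spans [36:53] → 'rr93p jj8na99d4Vy'.
Captured: group 1 = '8na99'.

('8na99',)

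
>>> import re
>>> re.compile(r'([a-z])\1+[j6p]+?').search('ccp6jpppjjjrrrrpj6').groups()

('c',)

After group 1 captures some text, `\1` only succeeds where that same text appears again.
`search` walks the string left to right and returns the first match it finds.
The match spans [0:3] → 'ccp'.
Captured: group 1 = 'c'.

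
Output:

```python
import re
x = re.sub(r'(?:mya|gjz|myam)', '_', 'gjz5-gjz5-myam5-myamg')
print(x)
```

Alternation isn't longest-match — the leftmost alternative that fits at this position is chosen.
Matches: at [0:3] → 'gjz'; at [5:8] → 'gjz'; at [10:13] → 'mya'; at [16:19] → 'mya'.
Each match is replaced by '_'.

_5-_5-_m5-_mg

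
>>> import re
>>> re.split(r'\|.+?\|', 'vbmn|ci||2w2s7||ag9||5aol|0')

['vbmn', '', '', '', '0']

Because the quantifier is non-greedy, it stops expanding at the earliest point where the rest of the pattern can succeed.
Matches to split on: at [4:8] → '|ci|'; at [8:15] → '|2w2s7|'; at [15:20] → '|ag9|'; at [20:26] → '|5aol|'.
Each match becomes a cut point; 5 segments remain.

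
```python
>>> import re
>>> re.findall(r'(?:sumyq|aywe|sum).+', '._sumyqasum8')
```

With no groups in the pattern, `findall` gives back each whole match — 1 here.

['sumyqasum8']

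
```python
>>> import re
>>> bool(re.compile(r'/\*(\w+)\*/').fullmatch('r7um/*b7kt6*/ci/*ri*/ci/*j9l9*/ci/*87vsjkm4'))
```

For `fullmatch`, every character of the input must be accounted for by the pattern.
Here the string isn't matched end-to-end, so the call returns None, and `bool(None)` is False.

False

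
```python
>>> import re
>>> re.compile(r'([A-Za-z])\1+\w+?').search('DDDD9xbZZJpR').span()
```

(0, 5)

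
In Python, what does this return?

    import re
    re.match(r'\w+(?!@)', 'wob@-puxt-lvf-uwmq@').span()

The negative lookaround is zero-width — it rules out positions where the adjacent text would match, without consuming anything.
With `match`, the pattern is implicitly anchored at the beginning.
The match spans [0:2] → 'wo'.

(0, 2)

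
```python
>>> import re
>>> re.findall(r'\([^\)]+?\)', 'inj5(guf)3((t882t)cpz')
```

['(guf)', '((t882t)']

No capturing groups, so `findall` returns the 2 full match strings.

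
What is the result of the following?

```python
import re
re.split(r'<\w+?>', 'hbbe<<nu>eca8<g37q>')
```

['hbbe<', 'eca8', '']

Matches to split on: at [5:9] → '<nu>'; at [13:19] → '<g37q>'.
Each match becomes a cut point; 3 segments remain.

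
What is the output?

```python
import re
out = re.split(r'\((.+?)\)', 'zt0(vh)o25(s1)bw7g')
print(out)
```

Because the quantifier is non-greedy, it stops expanding at the earliest point where the rest of the pattern can succeed.
Because the pattern has a capturing group, `split` also inserts each captured text between the pieces.

['zt0', 'vh', 'o25', 's1', 'bw7g']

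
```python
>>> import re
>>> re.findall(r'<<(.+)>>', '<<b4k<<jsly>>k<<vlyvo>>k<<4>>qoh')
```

Matches: at [0:29] match '<<b4k<<jsly>>k<<vlyvo>>k<<4>>', group 1 = 'b4k<<jsly>>k<<vlyvo>>k<<4'.
With a single group, `findall` returns only what that group captured — 1 item.

['b4k<<jsly>>k<<vlyvo>>k<<4']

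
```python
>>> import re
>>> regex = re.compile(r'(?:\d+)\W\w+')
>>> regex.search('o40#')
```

None

Pattern: one or more of a digit (non-capturing group); then a non-word character, then one or more of a word character.
`re.search` scans for the first position where the pattern succeeds.
Here nothing in the string fits, so the call returns None.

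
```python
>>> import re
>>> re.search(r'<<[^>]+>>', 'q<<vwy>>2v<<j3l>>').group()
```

`re.search` tries every starting position until one works.
The match spans [1:8] → '<<vwy>>'.

'<<vwy>>'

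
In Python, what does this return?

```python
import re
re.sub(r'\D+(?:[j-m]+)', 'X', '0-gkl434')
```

Every occurrence is swapped for 'X'.

'0X434'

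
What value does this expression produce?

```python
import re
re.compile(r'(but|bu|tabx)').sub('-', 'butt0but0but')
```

Alternation tries branches left to right and keeps the first one that lets the overall match succeed at that position.
Matches: at [0:3] → 'but'; at [5:8] → 'but'; at [9:12] → 'but'.
Every occurrence is swapped for '-'.

'-t0-0-'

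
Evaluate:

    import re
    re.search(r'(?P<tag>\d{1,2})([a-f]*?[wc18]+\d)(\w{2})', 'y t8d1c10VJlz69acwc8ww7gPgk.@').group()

'8d1c10VJ'

This matches 1 to 2 of a digit (captured as 'tag'); then zero or more of a character in [a-f] (lazy), then one or more of one of [wc18], then a digit (captured); then exactly 2 of a word character (captured).
`search` walks the string left to right and returns the first match it finds.
The match spans [3:11] → '8d1c10VJ'.
Captured: group 1 = '8', group 2 = 'd1c10', group 3 = 'VJ'.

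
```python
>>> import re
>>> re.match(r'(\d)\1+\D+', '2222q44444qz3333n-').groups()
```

The match spans [0:5] → '2222q'.
Captured: group 1 = '2'.

('2',)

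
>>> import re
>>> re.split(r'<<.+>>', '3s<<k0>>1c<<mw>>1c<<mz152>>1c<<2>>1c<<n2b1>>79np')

Splitting on the pattern gives 2 pieces.

['3s', '79np']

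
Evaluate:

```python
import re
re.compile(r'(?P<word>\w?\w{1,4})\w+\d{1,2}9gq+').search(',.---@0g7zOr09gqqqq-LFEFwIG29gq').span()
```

(6, 19)

The match spans [6:19] → '0g7zOr09gqqqq'.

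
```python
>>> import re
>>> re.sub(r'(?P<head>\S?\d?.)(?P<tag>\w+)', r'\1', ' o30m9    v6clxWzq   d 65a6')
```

'         '

Pattern: optionally a non-whitespace character, then optionally a digit, then any character (captured as 'head'); then one or more of a word character (captured as 'tag').
Each match is replaced using the text its own group 1 captured.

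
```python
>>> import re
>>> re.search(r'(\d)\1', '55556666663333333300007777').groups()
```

The match spans [0:2] → '55'.
Captured: group 1 = '5'.

('5',)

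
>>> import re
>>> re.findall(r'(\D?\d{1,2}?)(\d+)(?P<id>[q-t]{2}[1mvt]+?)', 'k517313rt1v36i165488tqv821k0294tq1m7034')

Pattern: optionally a non-digit, then 1 to 2 of a digit (lazy) (captured); then one or more of a digit (captured); then exactly 2 of a character in [q-t], then one or more of one of [1mvt] (lazy) (captured as 'id').
A non-greedy quantifier consumes as few characters as it can — just enough that the remainder of the pattern still matches from where it stops; whatever follows it matches normally.
Walking the string: at [0:10] match 'k517313rt1', groups = ('k5', '17313', 'rt1'); at [13:23] match 'i165488tqv', groups = ('i1', '65488', 'tqv'); at [26:34] match 'k0294tq1', groups = ('k0', '294', 'tq1').
Multiple groups make `findall` return tuples — one 3-tuple for each match.

[('k5', '17313', 'rt1'), ('i1', '65488', 'tqv'), ('k0', '294', 'tq1')]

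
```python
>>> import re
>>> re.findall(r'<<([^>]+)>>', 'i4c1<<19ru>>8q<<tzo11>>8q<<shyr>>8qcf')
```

['19ru', 'tzo11', 'shyr']

Walking the string: at [4:12] match '<<19ru>>', group 1 = '19ru'; at [14:23] match '<<tzo11>>', group 1 = 'tzo11'; at [25:33] match '<<shyr>>', group 1 = 'shyr'.
With a single group, `findall` returns only what that group captured — 3 items.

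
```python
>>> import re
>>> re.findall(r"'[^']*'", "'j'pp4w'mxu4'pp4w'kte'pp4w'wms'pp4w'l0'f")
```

Scanning left to right: at [0:3] → "'j'"; at [7:13] → "'mxu4'"; at [17:22] → "'kte'"; at [26:31] → "'wms'"; at [35:39] → "'l0'".
`findall` yields the raw match text (5 of them) because the pattern has no groups.

["'j'", "'mxu4'", "'kte'", "'wms'", "'l0'"]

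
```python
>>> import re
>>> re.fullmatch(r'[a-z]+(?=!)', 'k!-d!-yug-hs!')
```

The positive lookaround only admits positions where the adjacent text matches; those characters stay outside the span.
`re.fullmatch` requires the pattern to consume the entire string.
Here there's no way to consume every character, so the call returns None.

None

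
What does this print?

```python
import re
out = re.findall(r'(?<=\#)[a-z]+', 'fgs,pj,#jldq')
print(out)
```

Lookahead/lookbehind check context without consuming it, so the matched span excludes the asserted characters.
Since nothing is captured, `findall` lists the 1 matched substring directly.

['jldq']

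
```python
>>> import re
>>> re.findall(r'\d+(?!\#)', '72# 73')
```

['7', '73']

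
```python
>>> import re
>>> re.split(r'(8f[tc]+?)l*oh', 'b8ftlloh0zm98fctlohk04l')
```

['b', '8ft', '0zm9', '8fct', 'k04l']

Pattern: the literal '8f', then one or more of one of [tc] (lazy) (captured); then zero or more of the literal 'l', then the literal 'oh'.
`re.split` interleaves the captured-group text with the surrounding fragments.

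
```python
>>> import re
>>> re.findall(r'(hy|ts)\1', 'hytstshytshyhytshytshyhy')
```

['ts', 'hy', 'hy']

The backreference `\1` re-matches whatever the first group consumed, character for character.
Matches: at [2:6] match 'tsts', group 1 = 'ts'; at [10:14] match 'hyhy', group 1 = 'hy'; at [20:24] match 'hyhy', group 1 = 'hy'.
One capturing group, so `findall` returns just the captured substring from each match — 3 in all.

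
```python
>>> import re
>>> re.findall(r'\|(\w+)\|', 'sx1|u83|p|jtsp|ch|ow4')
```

['u83', 'jtsp']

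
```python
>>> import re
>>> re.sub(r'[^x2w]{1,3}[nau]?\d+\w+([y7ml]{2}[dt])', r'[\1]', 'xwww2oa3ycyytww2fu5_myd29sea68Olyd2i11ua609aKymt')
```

'xwww2[ymt]'

Pattern: 1 to 3 of any character except [x2w], then optionally one of [nau], then one or more of a digit; then one or more of a word character; then exactly 2 of one of [y7ml], then one of [dt] (captured).
Matches: at [5:48] → 'oa3ycyytww2fu5_myd29sea68Olyd2i11ua609aKymt'.
The replacement refers to a captured group, so each match is rewritten using its own captured text.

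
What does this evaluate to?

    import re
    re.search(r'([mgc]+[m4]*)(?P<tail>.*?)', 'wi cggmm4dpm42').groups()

The match spans [3:9] → 'cggmm4'.
Captured: group 1 = 'cggmm4', group 2 = ''.

('cggmm4', '')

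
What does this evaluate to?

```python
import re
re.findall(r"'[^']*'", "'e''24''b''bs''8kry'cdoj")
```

["'e'", "'24'", "'b'", "'bs'", "'8kry'"]

Since nothing is captured, `findall` lists the 5 matched substrings directly.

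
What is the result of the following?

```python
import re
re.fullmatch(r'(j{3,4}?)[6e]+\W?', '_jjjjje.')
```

The pattern matches 3 to 4 of a literal 'j' (lazy) (captured); then one or more of one of [6e]; then optionally a non-word character.
`re.fullmatch` requires the pattern to consume the entire string.
Here the pattern can't cover the whole string, so the call returns None.

None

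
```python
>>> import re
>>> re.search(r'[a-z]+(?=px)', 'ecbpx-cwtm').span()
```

The lookaround is zero-width — it requires the adjacent text to match without consuming it, so the asserted text isn't part of the match.
The match spans [0:3] → 'ecb'.

(0, 3)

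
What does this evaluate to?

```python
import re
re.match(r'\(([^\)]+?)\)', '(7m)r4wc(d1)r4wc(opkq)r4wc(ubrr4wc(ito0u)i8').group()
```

'(7m)'

`match` is anchored at position 0; if the pattern doesn't fit there, it returns None.
The match spans [0:4] → '(7m)'.
Captured: group 1 = '7m'.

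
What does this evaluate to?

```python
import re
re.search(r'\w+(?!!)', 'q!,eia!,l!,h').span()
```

(3, 5)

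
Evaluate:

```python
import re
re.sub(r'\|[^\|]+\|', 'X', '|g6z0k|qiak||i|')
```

Matches: at [0:7] → '|g6z0k|'; at [12:15] → '|i|'.
Every occurrence is swapped for 'X'.

'Xqiak|X'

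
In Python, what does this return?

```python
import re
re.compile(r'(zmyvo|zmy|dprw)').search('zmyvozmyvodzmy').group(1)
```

The match spans [0:5] → 'zmyvo'.
Captured: group 1 = 'zmyvo'.

'zmyvo'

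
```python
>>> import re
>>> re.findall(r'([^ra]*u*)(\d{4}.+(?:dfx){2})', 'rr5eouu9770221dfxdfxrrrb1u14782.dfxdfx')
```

[('5eouu977', '0221dfxdfxrrrb1u14782.dfxdfx')]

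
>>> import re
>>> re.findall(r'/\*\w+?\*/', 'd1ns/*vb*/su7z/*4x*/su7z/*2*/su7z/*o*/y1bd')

['/*vb*/', '/*4x*/', '/*2*/', '/*o*/']

Scanning left to right: at [4:10] → '/*vb*/'; at [14:20] → '/*4x*/'; at [24:29] → '/*2*/'; at [33:38] → '/*o*/'.
No capturing groups, so `findall` returns the 4 full match strings.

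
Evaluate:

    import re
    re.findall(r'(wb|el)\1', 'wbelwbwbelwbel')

['wb']

After group 1 captures some text, `\1` only succeeds where that same text appears again.
Walking the string: at [4:8] match 'wbwb', group 1 = 'wb'.
`findall` collects group 1 from the one match (1 total).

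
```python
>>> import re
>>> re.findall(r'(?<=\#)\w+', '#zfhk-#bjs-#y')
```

['zfhk', 'bjs', 'y']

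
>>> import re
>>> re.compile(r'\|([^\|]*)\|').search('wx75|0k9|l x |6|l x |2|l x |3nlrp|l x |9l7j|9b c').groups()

The match spans [4:9] → '|0k9|'.
Captured: group 1 = '0k9'.

('0k9',)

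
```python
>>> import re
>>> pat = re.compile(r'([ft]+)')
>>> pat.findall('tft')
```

['tft']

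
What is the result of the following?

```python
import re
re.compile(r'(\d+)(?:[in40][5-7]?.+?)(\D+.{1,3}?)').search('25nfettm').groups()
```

('25', 'ettm')

Pattern: one or more of a digit (captured); then one of [in40], then optionally a character in [5-7], then one or more of any character (lazy) (non-capturing group); then one or more of a non-digit, then 1 to 3 of any character (lazy) (captured).
A `+?`/`*?`/`{m,n}?` starts at its minimum and grows only as far as needed for what follows to match.
Unlike `match`, `search` isn't anchored — it looks for the pattern anywhere in the string.
The match spans [0:8] → '25nfettm'.
Captured: group 1 = '25', group 2 = 'ettm'.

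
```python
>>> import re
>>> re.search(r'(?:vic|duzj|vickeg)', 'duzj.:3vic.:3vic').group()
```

'duzj'

`re.search` scans for the first position where the pattern succeeds.
The match spans [0:4] → 'duzj'.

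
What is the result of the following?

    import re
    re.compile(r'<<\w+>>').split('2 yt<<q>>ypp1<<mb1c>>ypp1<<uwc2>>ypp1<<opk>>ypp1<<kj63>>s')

Matches to split on: at [4:9] → '<<q>>'; at [13:21] → '<<mb1c>>'; at [25:33] → '<<uwc2>>'; at [37:44] → '<<opk>>'; at [48:56] → '<<kj63>>'.
`split` removes every match and returns the 6 fragments in between.

['2 yt', 'ypp1', 'ypp1', 'ypp1', 'ypp1', 's']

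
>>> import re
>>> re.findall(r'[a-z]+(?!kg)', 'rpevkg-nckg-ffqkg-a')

['rpevkg', 'nckg', 'ffqkg', 'a']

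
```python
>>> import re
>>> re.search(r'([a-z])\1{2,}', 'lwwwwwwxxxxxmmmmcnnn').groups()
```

('w',)

A backreference is literal: `\1` must see the identical characters the first group matched.
`re.search` tries every starting position until one works.
The match spans [1:7] → 'wwwwww'.
Captured: group 1 = 'w'.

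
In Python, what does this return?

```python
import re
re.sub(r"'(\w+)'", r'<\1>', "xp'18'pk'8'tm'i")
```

"xp<18>pk<8>tm'i"

Matches: at [2:6] → "'18'"; at [8:11] → "'8'".
Each match is replaced using the text its own group 1 captured.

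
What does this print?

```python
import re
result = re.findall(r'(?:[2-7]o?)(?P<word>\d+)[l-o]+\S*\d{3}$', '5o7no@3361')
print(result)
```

One capturing group, so `findall` returns just the captured substring from the one match — 1 in all.

['7']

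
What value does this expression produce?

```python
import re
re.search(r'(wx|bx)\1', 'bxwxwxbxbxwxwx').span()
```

(2, 6)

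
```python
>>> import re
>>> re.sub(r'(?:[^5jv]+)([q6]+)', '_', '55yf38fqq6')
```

This matches one or more of any character except [5jv] (non-capturing group); then one or more of one of [q6] (captured).
`sub` substitutes '_' at each match site.

'55_'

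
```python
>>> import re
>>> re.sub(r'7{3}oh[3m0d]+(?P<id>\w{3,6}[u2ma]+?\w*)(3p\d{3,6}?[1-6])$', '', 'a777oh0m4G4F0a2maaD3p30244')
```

'a'

This matches exactly 3 of the literal '7', then the literal 'oh', then one or more of one of [3m0d]; then 3 to 6 of a word character, then one or more of one of [u2ma] (lazy), then zero or more of a word character (captured as 'id'); then the literal '3p', then 3 to 6 of a digit (lazy), then a character in [1-6] (captured); then anchored at the end.
Matches: at [1:26] → '777oh0m4G4F0a2maaD3p30244'.
`sub` substitutes '' at each match site.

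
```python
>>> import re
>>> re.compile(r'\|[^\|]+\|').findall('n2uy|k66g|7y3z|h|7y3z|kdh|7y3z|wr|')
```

['|k66g|', '|h|', '|kdh|', '|wr|']

Scanning left to right: at [4:10] → '|k66g|'; at [14:17] → '|h|'; at [21:26] → '|kdh|'; at [30:34] → '|wr|'.
With no groups in the pattern, `findall` gives back each whole match — 4 here.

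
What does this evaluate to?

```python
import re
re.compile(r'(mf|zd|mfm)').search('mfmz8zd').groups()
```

('mf',)

The match spans [0:2] → 'mf'.
Captured: group 1 = 'mf'.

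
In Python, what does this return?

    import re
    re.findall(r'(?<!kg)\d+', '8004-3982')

A negative assertion filters positions out without eating any characters.
Matches: at [0:4] → '8004'; at [5:9] → '3982'.
Since nothing is captured, `findall` lists the 2 matched substrings directly.

['8004', '3982']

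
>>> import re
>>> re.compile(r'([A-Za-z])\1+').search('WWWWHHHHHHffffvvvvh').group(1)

'W'

The backreference `\1` re-matches whatever the first group consumed, character for character.
`search` walks the string left to right and returns the first match it finds.
The match spans [0:4] → 'WWWW'.
Captured: group 1 = 'W'.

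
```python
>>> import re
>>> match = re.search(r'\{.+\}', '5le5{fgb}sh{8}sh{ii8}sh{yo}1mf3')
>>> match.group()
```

'{fgb}sh{8}sh{ii8}sh{yo}'

`search` walks the string left to right and returns the first match it finds.
The match spans [4:27] → '{fgb}sh{8}sh{ii8}sh{yo}'.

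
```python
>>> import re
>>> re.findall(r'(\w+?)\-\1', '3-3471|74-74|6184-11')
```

`\1` has to match the exact text group 1 already captured.
Walking the string: at [0:3] match '3-3', group 1 = '3'; at [7:12] match '74-74', group 1 = '74'.
Because there's exactly one group, `findall` drops the full match and keeps group 1 from each hit.

['3', '74']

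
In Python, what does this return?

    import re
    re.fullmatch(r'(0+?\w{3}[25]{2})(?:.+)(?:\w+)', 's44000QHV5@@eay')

None

This matches one or more of the literal '0' (lazy), then exactly 3 of a word character, then exactly 2 of one of [25] (captured); then one or more of any character (non-capturing group); then one or more of a word character (non-capturing group).
`fullmatch` succeeds only if the pattern covers the string from start to end.
Here the string isn't matched end-to-end, so the call returns None.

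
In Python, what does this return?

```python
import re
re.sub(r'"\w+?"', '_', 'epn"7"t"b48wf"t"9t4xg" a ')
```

'epn_t_t_ a '

Matches: at [3:6] → '"7"'; at [7:14] → '"b48wf"'; at [15:22] → '"9t4xg"'.
`sub` substitutes '_' at each match site.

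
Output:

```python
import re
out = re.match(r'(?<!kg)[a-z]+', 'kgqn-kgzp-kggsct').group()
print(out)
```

`re.match` only tries the pattern at the start of the string.
The match spans [0:4] → 'kgqn'.

kgqn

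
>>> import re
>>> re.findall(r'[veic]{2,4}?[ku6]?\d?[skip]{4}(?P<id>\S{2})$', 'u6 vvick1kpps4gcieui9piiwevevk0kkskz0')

This matches 2 to 4 of one of [veic] (lazy), then optionally one of [ku6]; then optionally a digit, then exactly 4 of one of [skip]; then exactly 2 of a non-whitespace character (captured as 'id'); then anchored at the end.
Walking the string: at [25:37] match 'evevk0kkskz0', group 1 = 'z0'.
`findall` collects group 1 from the one match (1 total).

['z0']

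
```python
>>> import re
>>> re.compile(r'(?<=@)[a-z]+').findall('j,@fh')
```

Because the assertion is zero-width, the text it checks is not consumed and won't appear in the result.
No capturing groups, so `findall` returns the 1 full match string.

['fh']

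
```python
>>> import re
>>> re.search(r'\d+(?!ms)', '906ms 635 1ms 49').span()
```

The negative lookaround is zero-width — it rules out positions where the adjacent text would match, without consuming anything.
The match spans [0:2] → '90'.

(0, 2)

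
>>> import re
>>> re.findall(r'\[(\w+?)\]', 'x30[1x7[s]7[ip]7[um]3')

With a single group, `findall` returns only what that group captured — 3 items.

['s', 'ip', 'um']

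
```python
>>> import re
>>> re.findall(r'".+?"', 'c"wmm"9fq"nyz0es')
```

['"wmm"']

No capturing groups, so `findall` returns the 1 full match string.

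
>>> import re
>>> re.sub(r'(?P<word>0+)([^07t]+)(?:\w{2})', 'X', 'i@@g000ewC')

This matches one or more of a literal '0' (captured as 'word'); then one or more of any character except [07t] (captured); then exactly 2 of a word character (non-capturing group).
Matches: at [4:10] → '000ewC'.
Each match is replaced by 'X'.

'i@@gX'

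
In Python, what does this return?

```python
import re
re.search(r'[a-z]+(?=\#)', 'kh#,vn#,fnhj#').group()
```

'kh'

The `(?=…)`/`(?<=…)` assertion just peeks at neighbouring text; it doesn't advance the match position.
The match spans [0:2] → 'kh'.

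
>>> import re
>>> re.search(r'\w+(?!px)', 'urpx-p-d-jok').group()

The negative lookaround is zero-width — it rules out positions where the adjacent text would match, without consuming anything.
The match spans [0:4] → 'urpx'.

'urpx'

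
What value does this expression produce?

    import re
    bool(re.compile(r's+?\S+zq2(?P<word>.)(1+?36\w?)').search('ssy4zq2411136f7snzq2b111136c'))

True

The match spans [0:28] → 'ssy4zq2411136f7snzq2b111136c'.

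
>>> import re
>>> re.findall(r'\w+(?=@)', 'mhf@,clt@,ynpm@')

['mhf', 'clt', 'ynpm']

The lookaround is zero-width — it requires the adjacent text to match without consuming it, so the asserted text isn't part of the match.
Matches: at [0:3] → 'mhf'; at [5:8] → 'clt'; at [10:14] → 'ynpm'.
Since nothing is captured, `findall` lists the 3 matched substrings directly.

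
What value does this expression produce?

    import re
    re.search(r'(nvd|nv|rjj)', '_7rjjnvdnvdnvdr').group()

'rjj'

The match spans [2:5] → 'rjj'.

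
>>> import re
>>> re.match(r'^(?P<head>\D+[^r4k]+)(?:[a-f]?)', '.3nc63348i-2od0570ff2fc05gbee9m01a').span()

`match` is anchored at position 0; if the pattern doesn't fit there, it returns None.
The match spans [0:7] → '.3nc633'.

(0, 7)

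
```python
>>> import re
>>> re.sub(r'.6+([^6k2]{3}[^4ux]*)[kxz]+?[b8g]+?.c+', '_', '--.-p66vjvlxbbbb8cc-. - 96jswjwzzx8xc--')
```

'--.-_-. - _--'

The pattern matches any character, then one or more of a literal '6'; then exactly 3 of any character except [6k2], then zero or more of any character except [4ux] (captured); then one or more of one of [kxz] (lazy); then one or more of one of [b8g] (lazy), then any character, then one or more of a literal 'c'.
Matches: at [4:19] → 'p66vjvlxbbbb8cc'; at [24:37] → '96jswjwzzx8xc'.
Every occurrence is swapped for '_'.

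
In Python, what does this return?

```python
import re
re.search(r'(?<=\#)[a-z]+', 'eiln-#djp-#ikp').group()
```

The `(?=…)`/`(?<=…)` assertion just peeks at neighbouring text; it doesn't advance the match position.
The match spans [6:9] → 'djp'.

'djp'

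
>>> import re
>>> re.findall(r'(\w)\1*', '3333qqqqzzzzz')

['3', 'q', 'z']

The backreference `\1` re-matches whatever the first group consumed, character for character.
Matches: at [0:4] match '3333', group 1 = '3'; at [4:8] match 'qqqq', group 1 = 'q'; at [8:13] match 'zzzzz', group 1 = 'z'.
With a single group, `findall` returns only what that group captured — 3 items.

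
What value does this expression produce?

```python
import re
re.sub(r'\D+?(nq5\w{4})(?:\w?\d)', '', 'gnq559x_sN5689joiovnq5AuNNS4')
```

'gnq559x_sN5689'

`sub` substitutes '' at each match site.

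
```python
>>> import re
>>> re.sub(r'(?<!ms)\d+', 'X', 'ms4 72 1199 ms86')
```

'ms4 X X ms8X'

`(?!…)`/`(?<!…)` only lets a position through if the neighbouring text does NOT match; no characters are consumed.
Matches: at [4:6] → '72'; at [7:11] → '1199'; at [15:16] → '6'.
`sub` substitutes 'X' at each match site.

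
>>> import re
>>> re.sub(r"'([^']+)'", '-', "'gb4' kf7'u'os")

Each match is replaced by '-'.

'- kf7-os'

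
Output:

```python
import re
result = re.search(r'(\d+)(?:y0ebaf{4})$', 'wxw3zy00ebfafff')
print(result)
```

None

The pattern matches one or more of a digit (captured); then the literal 'y0e', then the literal 'ba', then exactly 4 of a literal 'f' (non-capturing group); then anchored at the end.
`re.search` tries every starting position until one works.
Here the pattern never matches, so the call returns None.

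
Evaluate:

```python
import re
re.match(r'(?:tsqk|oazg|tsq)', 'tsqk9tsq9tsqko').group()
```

'tsqk'

`match` is anchored at position 0; if the pattern doesn't fit there, it returns None.
The match spans [0:4] → 'tsqk'.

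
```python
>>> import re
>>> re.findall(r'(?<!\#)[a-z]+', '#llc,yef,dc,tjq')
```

The negative lookahead/lookbehind blocks any match where the forbidden context is present.
Matches: at [2:4] → 'lc'; at [5:8] → 'yef'; at [9:11] → 'dc'; at [12:15] → 'tjq'.
With no groups in the pattern, `findall` gives back each whole match — 4 here.

['lc', 'yef', 'dc', 'tjq']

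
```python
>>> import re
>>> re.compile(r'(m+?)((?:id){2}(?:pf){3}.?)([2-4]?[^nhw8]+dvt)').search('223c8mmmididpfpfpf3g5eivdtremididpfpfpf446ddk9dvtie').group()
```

'mmmididpfpfpf3g5eivdtremididpfpfpf446ddk9dvt'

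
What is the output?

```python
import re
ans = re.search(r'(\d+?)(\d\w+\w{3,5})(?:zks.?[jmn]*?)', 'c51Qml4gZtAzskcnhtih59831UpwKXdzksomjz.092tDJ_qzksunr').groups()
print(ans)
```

('5', '1Qml4gZtAzskcnhtih59831UpwKXd')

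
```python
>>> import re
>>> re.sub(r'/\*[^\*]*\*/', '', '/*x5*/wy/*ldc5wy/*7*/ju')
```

'wy/*ldc5wyju'

Matches: at [0:6] → '/*x5*/'; at [16:21] → '/*7*/'.
`sub` substitutes '' at each match site.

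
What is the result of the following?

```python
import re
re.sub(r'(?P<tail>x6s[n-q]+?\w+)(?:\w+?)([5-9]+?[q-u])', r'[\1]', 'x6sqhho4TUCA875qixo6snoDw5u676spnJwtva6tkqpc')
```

Pattern: the literal 'x6s', then one or more of a character in [n-q] (lazy), then one or more of a word character (captured as 'tail'); then one or more of a word character (lazy) (non-capturing group); then one or more of a character in [5-9] (lazy), then a character in [q-u] (captured).
Matches: at [0:40] → 'x6sqhho4TUCA875qixo6snoDw5u676spnJwtva6t'.
Each match is replaced using the text its own group 1 captured.

'[x6sqhho4TUCA875qixo6snoDw5u676spnJwtv]kqpc'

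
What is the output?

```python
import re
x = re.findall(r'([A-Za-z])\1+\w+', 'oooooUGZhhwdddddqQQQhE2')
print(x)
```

`\1` has to match the exact text group 1 already captured.
Matches: at [0:23] match 'oooooUGZhhwdddddqQQQhE2', group 1 = 'o'.
With a single group, `findall` returns only what that group captured — 1 item.

['o']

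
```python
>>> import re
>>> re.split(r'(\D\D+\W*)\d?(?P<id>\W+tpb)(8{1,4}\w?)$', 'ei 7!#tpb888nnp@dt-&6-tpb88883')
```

['ei 7!#tpb888', 'nnp@dt-&', '-tpb', '88883', '']

This matches a non-digit, then one or more of a non-digit, then zero or more of a non-word character (captured); then optionally a digit; then one or more of a non-word character, then the literal 'tpb' (captured as 'id'); then 1 to 4 of a literal '8', then optionally a word character (captured); then anchored at the end.
Matches to split on: at [12:30] → 'nnp@dt-&6-tpb88883'.
With a capturing group present, the delimiter's captured portion is kept in the result list.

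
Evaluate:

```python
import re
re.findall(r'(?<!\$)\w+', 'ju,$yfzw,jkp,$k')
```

A negative assertion filters positions out without eating any characters.
Scanning left to right: at [0:2] → 'ju'; at [5:8] → 'fzw'; at [9:12] → 'jkp'.
No capturing groups, so `findall` returns the 3 full match strings.

['ju', 'fzw', 'jkp']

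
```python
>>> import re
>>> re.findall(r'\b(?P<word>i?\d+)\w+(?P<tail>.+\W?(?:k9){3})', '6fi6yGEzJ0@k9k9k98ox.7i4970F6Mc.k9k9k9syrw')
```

[('6', '@k9k9k98ox.7i4970F6Mc.k9k9k9')]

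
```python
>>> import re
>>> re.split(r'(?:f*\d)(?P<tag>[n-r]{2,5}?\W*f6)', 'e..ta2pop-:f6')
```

This matches zero or more of a literal 'f', then a digit (non-capturing group); then 2 to 5 of a character in [n-r] (lazy), then zero or more of a non-word character, then the literal 'f6' (captured as 'tag').
Matches to split on: at [5:13] → '2pop-:f6'.
`re.split` interleaves the captured-group text with the surrounding fragments.

['e..ta', 'pop-:f6', '']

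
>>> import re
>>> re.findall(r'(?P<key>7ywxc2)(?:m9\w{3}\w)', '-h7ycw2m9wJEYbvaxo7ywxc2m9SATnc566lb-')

['7ywxc2']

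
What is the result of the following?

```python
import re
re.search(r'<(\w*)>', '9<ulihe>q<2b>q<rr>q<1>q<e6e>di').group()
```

`search` walks the string left to right and returns the first match it finds.
The match spans [1:8] → '<ulihe>'.
Captured: group 1 = 'ulihe'.

'<ulihe>'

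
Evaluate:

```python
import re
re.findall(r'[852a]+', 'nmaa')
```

Since nothing is captured, `findall` lists the 1 matched substring directly.

['aa']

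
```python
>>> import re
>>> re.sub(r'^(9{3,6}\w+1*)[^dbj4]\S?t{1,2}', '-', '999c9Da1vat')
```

'-'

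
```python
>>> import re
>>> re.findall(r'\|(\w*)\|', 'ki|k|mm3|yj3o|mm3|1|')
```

Walking the string: at [2:5] match '|k|', group 1 = 'k'; at [8:14] match '|yj3o|', group 1 = 'yj3o'; at [17:20] match '|1|', group 1 = '1'.
`findall` collects group 1 from each match (3 total).

['k', 'yj3o', '1']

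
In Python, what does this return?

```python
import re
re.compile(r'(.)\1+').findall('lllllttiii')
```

['l', 't', 'i']

A backreference is literal: `\1` must see the identical characters the first group matched.
Walking the string: at [0:5] match 'lllll', group 1 = 'l'; at [5:7] match 'tt', group 1 = 't'; at [7:10] match 'iii', group 1 = 'i'.
With a single group, `findall` returns only what that group captured — 3 items.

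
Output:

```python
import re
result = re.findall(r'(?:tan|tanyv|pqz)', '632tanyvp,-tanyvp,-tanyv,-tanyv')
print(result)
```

['tan', 'tan', 'tan', 'tan']

Alternation tries branches left to right and keeps the first one that lets the overall match succeed at that position.
With no groups in the pattern, `findall` gives back each whole match — 4 here.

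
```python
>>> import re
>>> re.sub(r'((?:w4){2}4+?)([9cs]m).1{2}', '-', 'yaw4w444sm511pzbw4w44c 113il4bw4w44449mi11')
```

'ya-pzbw4w44c 113il4b-'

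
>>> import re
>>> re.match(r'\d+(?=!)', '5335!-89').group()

`re.match` won't scan ahead — the pattern has to work from the very first character.
The match spans [0:4] → '5335'.

'5335'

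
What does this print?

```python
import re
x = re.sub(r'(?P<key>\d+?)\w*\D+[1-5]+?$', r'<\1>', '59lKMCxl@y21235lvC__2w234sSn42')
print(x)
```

59lKMCxl@y<2>

The pattern matches one or more of a digit (lazy) (captured as 'key'); then zero or more of a word character; then one or more of a non-digit, then one or more of a character in [1-5] (lazy); then anchored at the end.
Lazy quantifiers expand one character at a time until the remainder of the pattern can match.
Matches: at [10:30] → '21235lvC__2w234sSn42'.
The replacement refers to a captured group, so each match is rewritten using its own captured text.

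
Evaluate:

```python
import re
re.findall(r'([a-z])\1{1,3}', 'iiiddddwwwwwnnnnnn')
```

`\1` has to match the exact text group 1 already captured.
Walking the string: at [0:3] match 'iii', group 1 = 'i'; at [3:7] match 'dddd', group 1 = 'd'; at [7:11] match 'wwww', group 1 = 'w'; at [12:16] match 'nnnn', group 1 = 'n'; at [16:18] match 'nn', group 1 = 'n'.
Because there's exactly one group, `findall` drops the full match and keeps group 1 from each hit.

['i', 'd', 'w', 'n', 'n']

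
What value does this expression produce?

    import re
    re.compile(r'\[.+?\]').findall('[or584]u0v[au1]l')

The `?` after the quantifier makes it lazy — it takes as little as possible before letting the rest of the pattern try.
No capturing groups, so `findall` returns the 2 full match strings.

['[or584]', '[au1]']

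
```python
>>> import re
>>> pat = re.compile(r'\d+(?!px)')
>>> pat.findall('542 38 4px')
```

['542', '38']

Because the assertion is negative and zero-width, positions next to the forbidden text are skipped.
No capturing groups, so `findall` returns the 2 full match strings.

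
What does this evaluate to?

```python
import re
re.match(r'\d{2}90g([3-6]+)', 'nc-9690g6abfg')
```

None

The pattern matches exactly 2 of a digit, then the literal '90g'; then one or more of a character in [3-6] (captured).
`re.match` won't scan ahead — the pattern has to work from the very first character.
Here position 0 doesn't satisfy it, so the call returns None.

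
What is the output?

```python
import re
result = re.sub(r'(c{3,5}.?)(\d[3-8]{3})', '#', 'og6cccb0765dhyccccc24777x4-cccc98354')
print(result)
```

This matches 3 to 5 of the literal 'c', then optionally any character (captured); then a digit, then exactly 3 of a character in [3-8] (captured).
`sub` substitutes '#' at each match site.

og6#dhy#x4-#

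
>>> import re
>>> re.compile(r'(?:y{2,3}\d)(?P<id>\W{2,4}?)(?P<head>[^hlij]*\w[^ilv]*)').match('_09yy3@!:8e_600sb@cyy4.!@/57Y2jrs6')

`re.match` only tries the pattern at the start of the string.
Here the string doesn't start with a match, so the call returns None.

None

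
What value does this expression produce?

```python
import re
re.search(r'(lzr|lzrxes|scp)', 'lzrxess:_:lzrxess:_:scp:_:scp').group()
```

'lzr'

Alternation tries branches left to right and keeps the first one that lets the overall match succeed at that position.
`re.search` tries every starting position until one works.
The match spans [0:3] → 'lzr'.
Captured: group 1 = 'lzr'.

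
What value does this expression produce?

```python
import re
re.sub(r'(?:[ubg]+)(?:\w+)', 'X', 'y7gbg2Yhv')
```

This matches one or more of one of [ubg] (non-capturing group); then one or more of a word character (non-capturing group).
Matches: at [2:9] → 'gbg2Yhv'.
Every occurrence is swapped for 'X'.

'y7X'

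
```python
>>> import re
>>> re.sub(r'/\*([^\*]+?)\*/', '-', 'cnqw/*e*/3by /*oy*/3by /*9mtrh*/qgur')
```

Matches: at [4:9] → '/*e*/'; at [13:19] → '/*oy*/'; at [23:32] → '/*9mtrh*/'.
`sub` substitutes '-' at each match site.

'cnqw-3by -3by -qgur'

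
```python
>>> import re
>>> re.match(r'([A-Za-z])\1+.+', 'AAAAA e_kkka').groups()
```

The match spans [0:12] → 'AAAAA e_kkka'.
Captured: group 1 = 'A'.

('A',)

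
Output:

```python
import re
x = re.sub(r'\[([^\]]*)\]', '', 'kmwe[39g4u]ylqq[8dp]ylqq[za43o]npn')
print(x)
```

`sub` substitutes '' at each match site.

kmweylqqylqqnpn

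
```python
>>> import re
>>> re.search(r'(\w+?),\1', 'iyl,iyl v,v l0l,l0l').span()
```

(0, 7)

`\1` has to match the exact text group 1 already captured.
Unlike `match`, `search` isn't anchored — it looks for the pattern anywhere in the string.
The match spans [0:7] → 'iyl,iyl'.
Captured: group 1 = 'iyl'.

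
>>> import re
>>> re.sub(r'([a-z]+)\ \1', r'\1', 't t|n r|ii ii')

't|n r|ii'

The backreference `\1` re-matches whatever the first group consumed, character for character.
Matches: at [0:3] → 't t'; at [8:13] → 'ii ii'.
Each match is replaced using the text its own group 1 captured.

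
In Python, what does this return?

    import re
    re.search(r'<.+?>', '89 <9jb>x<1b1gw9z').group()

The match spans [3:8] → '<9jb>'.

'<9jb>'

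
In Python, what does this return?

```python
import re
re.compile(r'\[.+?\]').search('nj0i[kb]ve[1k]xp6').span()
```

A non-greedy quantifier consumes as few characters as it can — just enough that the remainder of the pattern still matches from where it stops; whatever follows it matches normally.
The match spans [4:8] → '[kb]'.

(4, 8)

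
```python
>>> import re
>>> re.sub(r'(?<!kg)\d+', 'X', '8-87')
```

'X-X'

A negative assertion filters positions out without eating any characters.
Matches: at [0:1] → '8'; at [2:4] → '87'.
Every occurrence is swapped for 'X'.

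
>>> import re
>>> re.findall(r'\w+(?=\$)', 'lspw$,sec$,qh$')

['lspw', 'sec', 'qh']

Lookahead/lookbehind check context without consuming it, so the matched span excludes the asserted characters.
With no groups in the pattern, `findall` gives back each whole match — 3 here.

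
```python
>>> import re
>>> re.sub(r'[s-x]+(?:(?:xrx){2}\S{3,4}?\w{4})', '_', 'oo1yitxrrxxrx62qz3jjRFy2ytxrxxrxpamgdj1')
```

Pattern: one or more of a character in [s-x]; then the literal 'xrx' repeated 2 times, then 3 to 4 of a non-whitespace character (lazy), then exactly 4 of a word character (non-capturing group).
`sub` substitutes '_' at each match site.

'oo1yitxrrxxrx62qz3jjRFy2y_'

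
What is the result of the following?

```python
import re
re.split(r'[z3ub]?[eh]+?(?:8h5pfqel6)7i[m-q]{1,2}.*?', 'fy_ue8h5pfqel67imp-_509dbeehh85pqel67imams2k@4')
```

A `+?`/`*?`/`{m,n}?` starts at its minimum and grows only as far as needed for what follows to match.
Splitting on the pattern gives 2 pieces.

['fy_', '-_509dbeehh85pqel67imams2k@4']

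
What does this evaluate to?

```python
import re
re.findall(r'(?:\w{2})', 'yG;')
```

['yG']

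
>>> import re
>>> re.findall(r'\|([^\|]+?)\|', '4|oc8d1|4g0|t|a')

Matches: at [1:8] match '|oc8d1|', group 1 = 'oc8d1'; at [11:14] match '|t|', group 1 = 't'.
With a single group, `findall` returns only what that group captured — 2 items.

['oc8d1', 't']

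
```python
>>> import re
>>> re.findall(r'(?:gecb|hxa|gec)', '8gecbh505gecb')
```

Branches in `(...|...)` are attempted left-to-right; the first branch that allows the whole pattern to succeed is taken.
No capturing groups, so `findall` returns the 2 full match strings.

['gecb', 'gecb']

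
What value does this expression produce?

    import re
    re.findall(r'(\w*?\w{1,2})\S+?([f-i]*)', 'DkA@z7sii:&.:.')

With 2 capturing groups, `findall` returns a 2-tuple per match.

[('Dk', ''), ('z7', 'ii')]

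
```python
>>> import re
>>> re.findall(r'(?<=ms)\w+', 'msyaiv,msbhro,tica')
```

['yaiv', 'bhro']

The `(?=…)`/`(?<=…)` assertion just peeks at neighbouring text; it doesn't advance the match position.
Scanning left to right: at [2:6] → 'yaiv'; at [9:13] → 'bhro'.
`findall` yields the raw match text (2 of them) because the pattern has no groups.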